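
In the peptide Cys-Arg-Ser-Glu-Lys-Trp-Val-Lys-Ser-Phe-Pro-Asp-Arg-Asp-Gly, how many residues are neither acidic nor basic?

8

Acidic: D, E. Basic: K, R, H. All other residues are neither.
Matching residues: Cys1, Ser3, Trp6, Val7, Ser9, Phe10, Pro11, Gly15.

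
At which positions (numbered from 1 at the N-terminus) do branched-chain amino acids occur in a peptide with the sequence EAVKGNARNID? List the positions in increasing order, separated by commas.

3, 10

Valine (V), leucine (L), and isoleucine (I) are the branched-chain amino acids.
Matching residues: V3, I10.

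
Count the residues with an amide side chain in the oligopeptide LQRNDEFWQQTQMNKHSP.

6

Asparagine (N) and glutamine (Q) have uncharged amide side chains.
Matching residues: Q2, N4, Q9, Q10, Q12, N14.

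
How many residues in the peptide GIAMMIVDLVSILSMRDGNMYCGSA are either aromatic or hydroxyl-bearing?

Aromatic: F, W, Y. Hydroxyl-bearing: S, T, Y.
Aromatic residues here: Y21 (1).
Hydroxyl-bearing residues here: S11, S14, Y21, S24 (4).
Y is in both groups, so the 1 Y residue must not be double-counted.
Total = 1 + 4 − 1 = 4.

4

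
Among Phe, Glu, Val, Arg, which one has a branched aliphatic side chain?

Val

Valine (V), leucine (L), and isoleucine (I) are the branched-chain amino acids.
Of the listed options, only Val belongs to this group.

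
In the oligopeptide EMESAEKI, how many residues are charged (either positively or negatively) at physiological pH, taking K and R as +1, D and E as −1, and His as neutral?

Charged side chains at pH ~7.4: K, R (positive); D, E (negative).
Matching residues: E1, E3, E6, K7.

4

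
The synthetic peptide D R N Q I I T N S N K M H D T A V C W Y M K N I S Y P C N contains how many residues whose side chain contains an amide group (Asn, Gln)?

6

Matching residues: N3, Q4, N8, N10, N23, N29.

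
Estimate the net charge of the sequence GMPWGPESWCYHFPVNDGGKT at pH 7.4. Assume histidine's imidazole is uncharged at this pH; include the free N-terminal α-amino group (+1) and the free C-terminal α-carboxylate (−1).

The side chains ionized at physiological pH are Lys/Arg (+1) and Asp/Glu (−1); with His treated as neutral, nothing else contributes.
Positive (K, R): K20 → +1.
Negative (D, E): E7, D17 → −2.
The N-terminus (+1) and C-terminus (−1) cancel.
Net charge = (+1) + (−2) = −1.

-1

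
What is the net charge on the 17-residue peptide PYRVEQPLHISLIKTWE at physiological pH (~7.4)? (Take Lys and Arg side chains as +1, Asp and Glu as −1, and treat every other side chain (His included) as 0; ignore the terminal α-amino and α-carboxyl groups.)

0

Positive (K, R): R3, K14 → +2.
Negative (D, E): E5, E17 → −2.
Net charge = (+2) + (−2) = 0.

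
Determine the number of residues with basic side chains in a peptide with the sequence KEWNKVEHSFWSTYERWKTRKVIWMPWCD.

7

The basic amino acids are Lys (K), Arg (R), and His (H).
Matching residues: K1, K5, H8, R16, K18, R20, K21.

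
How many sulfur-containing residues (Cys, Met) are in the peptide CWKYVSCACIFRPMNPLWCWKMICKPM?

8

Matching residues: C1, C7, C9, M14, C19, M22, C24, M27.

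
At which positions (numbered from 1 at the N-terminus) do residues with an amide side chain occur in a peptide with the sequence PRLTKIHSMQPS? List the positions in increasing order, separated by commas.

Asparagine (N) and glutamine (Q) have uncharged amide side chains.
Matching residues: Q10.

10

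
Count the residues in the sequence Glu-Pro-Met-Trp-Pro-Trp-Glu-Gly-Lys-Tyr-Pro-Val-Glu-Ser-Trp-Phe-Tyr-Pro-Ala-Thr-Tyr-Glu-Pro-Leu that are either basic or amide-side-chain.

Basic: H, K, R. Amide-side-chain: N, Q.
Basic residues here: Lys9 (1).
Amide-side-chain residues here: none (0).
The two groups share no amino acid, so total = 1 + 0 = 1.

1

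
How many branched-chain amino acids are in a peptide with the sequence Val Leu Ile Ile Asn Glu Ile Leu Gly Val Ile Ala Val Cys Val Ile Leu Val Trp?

13

V, L, and I make up the branched-chain aliphatic group.
Matching residues: Val1, Leu2, Ile3, Ile4, Ile7, Leu8, Val10, Ile11, Val13, Val15, Ile16, Leu17, Val18.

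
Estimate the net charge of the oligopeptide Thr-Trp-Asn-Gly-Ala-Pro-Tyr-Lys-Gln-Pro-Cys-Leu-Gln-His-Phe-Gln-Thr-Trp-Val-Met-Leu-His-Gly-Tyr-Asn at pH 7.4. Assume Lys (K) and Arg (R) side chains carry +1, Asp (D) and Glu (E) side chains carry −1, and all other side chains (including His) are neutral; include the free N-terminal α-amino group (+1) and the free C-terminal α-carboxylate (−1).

+1

Positive (K, R): Lys8 → +1.
Negative (D, E): none → −0.
The N-terminus (+1) and C-terminus (−1) cancel.
Net charge = (+1) + (−0) = +1.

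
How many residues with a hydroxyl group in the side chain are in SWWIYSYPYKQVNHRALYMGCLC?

The –OH-bearing residues are Ser, Thr (aliphatic alcohols), and Tyr (phenol).
Matching residues: S1, Y5, S6, Y7, Y9, Y18.

6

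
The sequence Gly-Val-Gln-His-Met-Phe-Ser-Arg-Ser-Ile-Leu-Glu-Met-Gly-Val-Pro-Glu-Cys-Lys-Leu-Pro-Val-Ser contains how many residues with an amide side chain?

Only N (asparagine) and Q (glutamine) carry a side-chain carboxamide.
Matching residues: Gln3.

1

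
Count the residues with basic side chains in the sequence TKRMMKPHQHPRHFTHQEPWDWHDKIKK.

Lysine (K), arginine (R), and histidine (H) have basic, nitrogen-containing side chains.
Matching residues: K2, R3, K6, H8, H10, R12, H13, H16, H23, K25, K27, K28.

12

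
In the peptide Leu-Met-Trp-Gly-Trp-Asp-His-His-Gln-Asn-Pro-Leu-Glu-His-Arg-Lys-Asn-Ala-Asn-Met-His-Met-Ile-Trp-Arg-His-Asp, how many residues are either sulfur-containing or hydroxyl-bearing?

Sulfur-containing: C, M. Hydroxyl-bearing: S, T, Y.
Sulfur-containing residues here: Met2, Met20, Met22 (3).
Hydroxyl-bearing residues here: none (0).
The two groups share no amino acid, so total = 3 + 0 = 3.

3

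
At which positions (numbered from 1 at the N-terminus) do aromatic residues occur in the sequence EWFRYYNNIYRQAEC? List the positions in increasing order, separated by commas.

2, 3, 5, 6, 10

F, W, and Y each carry an aromatic ring on the side chain.
Matching residues: W2, F3, Y5, Y6, Y10.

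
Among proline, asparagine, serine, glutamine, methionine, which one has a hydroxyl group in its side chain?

serine

Serine (S), threonine (T), and tyrosine (Y) each carry a hydroxyl group on the side chain.
Of the listed options, only serine belongs to this group.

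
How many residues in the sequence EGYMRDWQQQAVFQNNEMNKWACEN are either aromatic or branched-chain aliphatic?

Aromatic: F, W, Y. Branched-chain aliphatic: I, L, V.
Aromatic residues here: Y3, W7, F13, W21 (4).
Branched-chain aliphatic residues here: V12 (1).
The two groups share no amino acid, so total = 4 + 1 = 5.

5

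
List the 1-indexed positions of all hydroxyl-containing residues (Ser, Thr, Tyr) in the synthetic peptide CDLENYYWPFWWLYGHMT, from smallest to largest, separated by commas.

Matching residues: Y6, Y7, Y14, T18.

6, 7, 14, 18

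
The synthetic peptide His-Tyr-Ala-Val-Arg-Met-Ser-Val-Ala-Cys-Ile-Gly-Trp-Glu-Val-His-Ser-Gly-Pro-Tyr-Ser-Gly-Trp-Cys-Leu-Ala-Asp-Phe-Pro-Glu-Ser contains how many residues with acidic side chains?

The acidic residues are Asp (D) and Glu (E), whose side chains end in a carboxylate group.
Matching residues: Glu14, Asp27, Glu30.

3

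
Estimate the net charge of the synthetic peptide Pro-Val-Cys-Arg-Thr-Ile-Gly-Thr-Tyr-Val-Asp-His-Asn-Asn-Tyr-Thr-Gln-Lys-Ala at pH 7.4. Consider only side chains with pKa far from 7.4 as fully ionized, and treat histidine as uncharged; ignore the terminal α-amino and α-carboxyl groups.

At pH ~7.4 the Lys and Arg side chains are protonated (+1), the Asp and Glu side chains are deprotonated (−1), and with His taken as neutral all other side chains carry no charge.
Positive (K, R): Arg4, Lys18 → +2.
Negative (D, E): Asp11 → −1.
Net charge = (+2) + (−1) = +1.

+1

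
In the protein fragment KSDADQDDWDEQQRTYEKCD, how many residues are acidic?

The acidic residues are Asp (D) and Glu (E), whose side chains end in a carboxylate group.
Matching residues: D3, D5, D7, D8, D10, E11, E17, D20.

8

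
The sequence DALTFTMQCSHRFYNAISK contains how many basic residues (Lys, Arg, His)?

3

Matching residues: H11, R12, K19.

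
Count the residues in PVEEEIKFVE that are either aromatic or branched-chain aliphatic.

4

Aromatic: F, W, Y. Branched-chain aliphatic: I, L, V.
Aromatic residues here: F8 (1).
Branched-chain aliphatic residues here: V2, I6, V9 (3).
The two groups share no amino acid, so total = 1 + 3 = 4.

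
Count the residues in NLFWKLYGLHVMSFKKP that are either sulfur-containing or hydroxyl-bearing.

3

Sulfur-containing: C, M. Hydroxyl-bearing: S, T, Y.
Sulfur-containing residues here: M12 (1).
Hydroxyl-bearing residues here: Y7, S13 (2).
The two groups share no amino acid, so total = 1 + 2 = 3.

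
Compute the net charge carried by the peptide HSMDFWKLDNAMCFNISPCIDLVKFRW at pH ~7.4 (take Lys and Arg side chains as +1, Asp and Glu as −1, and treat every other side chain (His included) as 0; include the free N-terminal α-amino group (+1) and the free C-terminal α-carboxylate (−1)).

0

Positive (K, R): K7, K24, R26 → +3.
Negative (D, E): D4, D9, D21 → −3.
The N-terminus (+1) and C-terminus (−1) cancel.
Net charge = (+3) + (−3) = 0.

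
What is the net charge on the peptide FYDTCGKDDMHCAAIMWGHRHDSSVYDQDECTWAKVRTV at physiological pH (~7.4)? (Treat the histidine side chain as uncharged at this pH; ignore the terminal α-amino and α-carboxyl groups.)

-3

At pH ~7.4 the Lys and Arg side chains are protonated (+1), the Asp and Glu side chains are deprotonated (−1), and with His taken as neutral all other side chains carry no charge.
Positive (K, R): K7, R20, K35, R37 → +4.
Negative (D, E): D3, D8, D9, D22, D27, D29, E30 → −7.
Net charge = (+4) + (−7) = −3.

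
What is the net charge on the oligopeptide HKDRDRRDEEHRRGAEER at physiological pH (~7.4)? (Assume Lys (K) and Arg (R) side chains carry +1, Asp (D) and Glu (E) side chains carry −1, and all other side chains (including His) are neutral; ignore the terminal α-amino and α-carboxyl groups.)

0

Positive (K, R): K2, R4, R6, R7, R12, R13, R18 → +7.
Negative (D, E): D3, D5, D8, E9, E10, E16, E17 → −7.
Net charge = (+7) + (−7) = 0.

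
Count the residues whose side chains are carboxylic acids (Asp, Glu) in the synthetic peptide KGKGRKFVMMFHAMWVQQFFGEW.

1

Matching residues: E22.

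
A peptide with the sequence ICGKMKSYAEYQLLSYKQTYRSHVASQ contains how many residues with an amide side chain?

Asparagine (N) and glutamine (Q) have uncharged amide side chains.
Matching residues: Q12, Q18, Q27.

3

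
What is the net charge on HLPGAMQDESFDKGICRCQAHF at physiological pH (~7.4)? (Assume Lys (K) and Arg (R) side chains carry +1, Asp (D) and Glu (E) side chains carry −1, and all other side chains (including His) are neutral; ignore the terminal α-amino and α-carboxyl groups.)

Positive (K, R): K13, R17 → +2.
Negative (D, E): D8, E9, D12 → −3.
Net charge = (+2) + (−3) = −1.

-1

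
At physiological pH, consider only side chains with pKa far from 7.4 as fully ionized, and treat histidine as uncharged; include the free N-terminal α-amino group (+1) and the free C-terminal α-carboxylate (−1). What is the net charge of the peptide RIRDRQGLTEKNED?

0

The side chains ionized at physiological pH are Lys/Arg (+1) and Asp/Glu (−1); with His treated as neutral, nothing else contributes.
Positive (K, R): R1, R3, R5, K11 → +4.
Negative (D, E): D4, E10, E13, D14 → −4.
The N-terminus (+1) and C-terminus (−1) cancel.
Net charge = (+4) + (−4) = 0.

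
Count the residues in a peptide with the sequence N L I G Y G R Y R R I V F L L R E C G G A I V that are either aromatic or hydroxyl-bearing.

Aromatic: F, W, Y. Hydroxyl-bearing: S, T, Y.
Aromatic residues here: Y5, Y8, F13 (3).
Hydroxyl-bearing residues here: Y5, Y8 (2).
Y is in both groups, so the 2 Y residues must not be double-counted.
Total = 3 + 2 − 2 = 3.

3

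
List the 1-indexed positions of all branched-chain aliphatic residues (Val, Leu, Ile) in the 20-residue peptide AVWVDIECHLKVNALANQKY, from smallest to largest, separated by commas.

2, 4, 6, 10, 12, 15

Matching residues: V2, V4, I6, L10, V12, L15.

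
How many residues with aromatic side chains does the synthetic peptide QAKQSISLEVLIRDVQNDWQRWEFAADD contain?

F, W, and Y each carry an aromatic ring on the side chain.
Matching residues: W19, W22, F24.

3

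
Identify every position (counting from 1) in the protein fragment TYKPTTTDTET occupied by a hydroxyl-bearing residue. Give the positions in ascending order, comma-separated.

S, T, and Y are the three residues with a side-chain hydroxyl.
Matching residues: T1, Y2, T5, T6, T7, T9, T11.

1, 2, 5, 6, 7, 9, 11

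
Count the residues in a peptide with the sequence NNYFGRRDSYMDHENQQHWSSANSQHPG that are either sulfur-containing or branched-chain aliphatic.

1

Sulfur-containing: C, M. Branched-chain aliphatic: I, L, V.
Sulfur-containing residues here: M11 (1).
Branched-chain aliphatic residues here: none (0).
The two groups share no amino acid, so total = 1 + 0 = 1.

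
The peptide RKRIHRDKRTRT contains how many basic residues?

8

The basic amino acids are Lys (K), Arg (R), and His (H).
Matching residues: R1, K2, R3, H5, R6, K8, R9, R11.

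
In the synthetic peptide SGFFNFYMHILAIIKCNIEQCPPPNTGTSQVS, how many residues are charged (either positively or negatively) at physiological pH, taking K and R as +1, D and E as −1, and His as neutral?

2

Charged side chains at pH ~7.4: K, R (positive); D, E (negative).
Matching residues: K15, E19.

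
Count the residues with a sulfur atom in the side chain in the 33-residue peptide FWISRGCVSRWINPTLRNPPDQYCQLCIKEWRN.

Only Cys (C) and Met (M) have a sulfur atom in the side chain.
Matching residues: C7, C24, C27.

3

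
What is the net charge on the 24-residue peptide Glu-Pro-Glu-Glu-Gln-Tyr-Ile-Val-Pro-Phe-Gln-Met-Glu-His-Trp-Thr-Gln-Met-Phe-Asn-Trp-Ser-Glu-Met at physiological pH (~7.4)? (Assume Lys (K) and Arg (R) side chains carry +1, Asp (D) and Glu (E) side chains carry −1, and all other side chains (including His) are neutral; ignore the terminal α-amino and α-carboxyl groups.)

Positive (K, R): none → +0.
Negative (D, E): Glu1, Glu3, Glu4, Glu13, Glu23 → −5.
Net charge = (+0) + (−5) = −5.

-5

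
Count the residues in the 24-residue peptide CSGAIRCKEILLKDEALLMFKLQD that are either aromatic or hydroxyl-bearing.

Aromatic: F, W, Y. Hydroxyl-bearing: S, T, Y.
Aromatic residues here: F20 (1).
Hydroxyl-bearing residues here: S2 (1).
(Y belongs to both groups, but none appear in this sequence.) Total = 1 + 1 = 2.

2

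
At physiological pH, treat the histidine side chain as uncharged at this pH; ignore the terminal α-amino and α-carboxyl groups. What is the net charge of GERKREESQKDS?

0

Near pH 7.4, K and R contribute +1 each, D and E contribute −1 each, and every other side chain (His included, as stated) is uncharged.
Positive (K, R): R3, K4, R5, K10 → +4.
Negative (D, E): E2, E6, E7, D11 → −4.
Net charge = (+4) + (−4) = 0.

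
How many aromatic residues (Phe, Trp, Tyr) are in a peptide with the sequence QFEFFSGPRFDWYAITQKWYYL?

9

Matching residues: F2, F4, F5, F10, W12, Y13, W19, Y20, Y21.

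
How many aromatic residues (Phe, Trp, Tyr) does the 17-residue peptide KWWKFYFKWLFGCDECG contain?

Matching residues: W2, W3, F5, Y6, F7, W9, F11.

7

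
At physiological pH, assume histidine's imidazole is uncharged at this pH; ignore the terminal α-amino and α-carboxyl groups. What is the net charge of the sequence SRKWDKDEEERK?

At pH ~7.4 the Lys and Arg side chains are protonated (+1), the Asp and Glu side chains are deprotonated (−1), and with His taken as neutral all other side chains carry no charge.
Positive (K, R): R2, K3, K6, R11, K12 → +5.
Negative (D, E): D5, D7, E8, E9, E10 → −5.
Net charge = (+5) + (−5) = 0.

0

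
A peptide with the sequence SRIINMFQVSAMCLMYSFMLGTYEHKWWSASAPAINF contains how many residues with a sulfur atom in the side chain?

5

The sulfur-bearing residues are cysteine (–SH) and methionine (–S–CH₃).
Matching residues: M6, M12, C13, M15, M19.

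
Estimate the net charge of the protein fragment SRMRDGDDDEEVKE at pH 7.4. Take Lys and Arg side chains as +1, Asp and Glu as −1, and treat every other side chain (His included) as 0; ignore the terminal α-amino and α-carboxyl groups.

-4

Positive (K, R): R2, R4, K13 → +3.
Negative (D, E): D5, D7, D8, D9, E10, E11, E14 → −7.
Net charge = (+3) + (−7) = −4.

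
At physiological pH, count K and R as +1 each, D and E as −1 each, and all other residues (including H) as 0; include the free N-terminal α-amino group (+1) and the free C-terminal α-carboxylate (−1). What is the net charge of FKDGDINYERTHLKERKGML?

Positive (K, R): K2, R10, K14, R16, K17 → +5.
Negative (D, E): D3, D5, E9, E15 → −4.
The N-terminus (+1) and C-terminus (−1) cancel.
Net charge = (+5) + (−4) = +1.

+1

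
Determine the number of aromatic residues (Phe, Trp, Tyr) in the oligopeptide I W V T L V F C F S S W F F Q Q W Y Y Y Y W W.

Matching residues: W2, F7, F9, W12, F13, F14, W17, Y18, Y19, Y20, Y21, W22, W23.

13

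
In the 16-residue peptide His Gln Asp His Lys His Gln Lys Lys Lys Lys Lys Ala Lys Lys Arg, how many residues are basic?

12

The basic amino acids are Lys (K), Arg (R), and His (H).
Matching residues: His1, His4, Lys5, His6, Lys8, Lys9, Lys10, Lys11, Lys12, Lys14, Lys15, Arg16.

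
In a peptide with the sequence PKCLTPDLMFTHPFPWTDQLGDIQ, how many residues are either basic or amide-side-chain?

4

Basic: H, K, R. Amide-side-chain: N, Q.
Basic residues here: K2, H12 (2).
Amide-side-chain residues here: Q19, Q24 (2).
The two groups share no amino acid, so total = 2 + 2 = 4.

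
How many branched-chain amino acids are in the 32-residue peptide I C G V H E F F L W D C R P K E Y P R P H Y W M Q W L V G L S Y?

6

Valine (V), leucine (L), and isoleucine (I) are the branched-chain amino acids.
Matching residues: I1, V4, L9, L27, V28, L30.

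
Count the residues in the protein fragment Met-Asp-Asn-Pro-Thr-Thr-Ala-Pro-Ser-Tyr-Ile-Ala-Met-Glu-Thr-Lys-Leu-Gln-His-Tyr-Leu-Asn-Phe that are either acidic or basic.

Acidic: D, E. Basic: H, K, R.
Acidic residues here: Asp2, Glu14 (2).
Basic residues here: Lys16, His19 (2).
The two groups share no amino acid, so total = 2 + 2 = 4.

4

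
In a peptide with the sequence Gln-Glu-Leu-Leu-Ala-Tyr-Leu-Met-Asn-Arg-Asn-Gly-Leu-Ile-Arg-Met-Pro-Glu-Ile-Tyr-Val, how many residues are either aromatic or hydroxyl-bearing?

Aromatic: F, W, Y. Hydroxyl-bearing: S, T, Y.
Aromatic residues here: Tyr6, Tyr20 (2).
Hydroxyl-bearing residues here: Tyr6, Tyr20 (2).
Y is in both groups, so the 2 Y residues must not be double-counted.
Total = 2 + 2 − 2 = 2.

2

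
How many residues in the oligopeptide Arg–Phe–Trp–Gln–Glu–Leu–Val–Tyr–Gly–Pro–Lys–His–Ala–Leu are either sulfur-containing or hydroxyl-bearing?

1

Sulfur-containing: C, M. Hydroxyl-bearing: S, T, Y.
Sulfur-containing residues here: none (0).
Hydroxyl-bearing residues here: Tyr8 (1).
The two groups share no amino acid, so total = 0 + 1 = 1.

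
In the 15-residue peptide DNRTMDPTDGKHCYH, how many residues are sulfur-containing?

2

The sulfur-bearing residues are cysteine (–SH) and methionine (–S–CH₃).
Matching residues: M5, C13.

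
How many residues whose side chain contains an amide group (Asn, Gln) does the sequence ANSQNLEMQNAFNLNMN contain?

Matching residues: N2, Q4, N5, Q9, N10, N13, N15, N17.

8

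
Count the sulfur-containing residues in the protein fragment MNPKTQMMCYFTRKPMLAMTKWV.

Cysteine (C, thiol) and methionine (M, thioether) are the two sulfur-containing amino acids.
Matching residues: M1, M7, M8, C9, M16, M19.

6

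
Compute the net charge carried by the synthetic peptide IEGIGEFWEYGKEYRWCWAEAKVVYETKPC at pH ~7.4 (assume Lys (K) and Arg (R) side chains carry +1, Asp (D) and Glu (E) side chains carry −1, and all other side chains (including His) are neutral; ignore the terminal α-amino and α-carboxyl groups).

Positive (K, R): K12, R15, K22, K28 → +4.
Negative (D, E): E2, E6, E9, E13, E20, E26 → −6.
Net charge = (+4) + (−6) = −2.

-2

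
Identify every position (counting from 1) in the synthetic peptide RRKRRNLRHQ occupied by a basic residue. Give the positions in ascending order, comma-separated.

1, 2, 3, 4, 5, 8, 9

K, R, and H are the three residues with basic side chains (ε-amine, guanidinium, and imidazole respectively).
Matching residues: R1, R2, K3, R4, R5, R8, H9.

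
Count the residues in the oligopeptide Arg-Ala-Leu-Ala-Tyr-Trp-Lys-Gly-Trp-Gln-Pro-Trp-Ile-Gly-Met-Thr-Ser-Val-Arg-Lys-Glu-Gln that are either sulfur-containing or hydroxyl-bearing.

4

Sulfur-containing: C, M. Hydroxyl-bearing: S, T, Y.
Sulfur-containing residues here: Met15 (1).
Hydroxyl-bearing residues here: Tyr5, Thr16, Ser17 (3).
The two groups share no amino acid, so total = 1 + 3 = 4.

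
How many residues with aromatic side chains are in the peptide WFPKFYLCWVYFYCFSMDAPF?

F, W, and Y each carry an aromatic ring on the side chain.
Matching residues: W1, F2, F5, Y6, W9, Y11, F12, Y13, F15, F21.

10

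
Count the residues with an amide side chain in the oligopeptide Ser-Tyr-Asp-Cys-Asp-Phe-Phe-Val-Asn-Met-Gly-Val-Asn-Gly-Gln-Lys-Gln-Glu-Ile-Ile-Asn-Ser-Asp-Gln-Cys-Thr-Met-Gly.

Asparagine (N) and glutamine (Q) have uncharged amide side chains.
Matching residues: Asn9, Asn13, Gln15, Gln17, Asn21, Gln24.

6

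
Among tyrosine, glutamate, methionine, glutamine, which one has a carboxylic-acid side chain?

glutamate

Only D (aspartate) and E (glutamate) carry a side-chain carboxylic acid.
Of the listed options, only glutamate belongs to this group.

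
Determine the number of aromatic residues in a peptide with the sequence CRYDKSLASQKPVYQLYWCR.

4

The aromatic amino acids are Phe (F, benzyl), Trp (W, indole), and Tyr (Y, phenol).
Matching residues: Y3, Y14, Y17, W18.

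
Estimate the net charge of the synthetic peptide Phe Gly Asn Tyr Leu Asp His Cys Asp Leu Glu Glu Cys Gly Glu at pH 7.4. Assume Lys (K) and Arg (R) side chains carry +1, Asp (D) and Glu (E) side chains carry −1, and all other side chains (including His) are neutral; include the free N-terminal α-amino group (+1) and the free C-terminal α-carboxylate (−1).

-5

Positive (K, R): none → +0.
Negative (D, E): Asp6, Asp9, Glu11, Glu12, Glu15 → −5.
The N-terminus (+1) and C-terminus (−1) cancel.
Net charge = (+0) + (−5) = −5.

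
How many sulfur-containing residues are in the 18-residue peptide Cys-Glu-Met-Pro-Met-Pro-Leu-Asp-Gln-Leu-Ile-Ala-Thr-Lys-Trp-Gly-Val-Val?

The sulfur-bearing residues are cysteine (–SH) and methionine (–S–CH₃).
Matching residues: Cys1, Met3, Met5.

3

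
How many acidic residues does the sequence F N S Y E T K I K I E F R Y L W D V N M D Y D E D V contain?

7

Only D (aspartate) and E (glutamate) carry a side-chain carboxylic acid.
Matching residues: E5, E11, D17, D21, D23, E24, D25.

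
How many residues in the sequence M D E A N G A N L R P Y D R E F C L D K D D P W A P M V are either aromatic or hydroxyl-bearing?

Aromatic: F, W, Y. Hydroxyl-bearing: S, T, Y.
Aromatic residues here: Y12, F16, W24 (3).
Hydroxyl-bearing residues here: Y12 (1).
Y is in both groups, so the 1 Y residue must not be double-counted.
Total = 3 + 1 − 1 = 3.

3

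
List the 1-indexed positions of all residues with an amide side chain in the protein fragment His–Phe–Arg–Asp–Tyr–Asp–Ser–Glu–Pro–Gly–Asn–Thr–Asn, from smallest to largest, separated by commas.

11, 13

The amide-side-chain residues are Asn (N) and Gln (Q).
Matching residues: Asn11, Asn13.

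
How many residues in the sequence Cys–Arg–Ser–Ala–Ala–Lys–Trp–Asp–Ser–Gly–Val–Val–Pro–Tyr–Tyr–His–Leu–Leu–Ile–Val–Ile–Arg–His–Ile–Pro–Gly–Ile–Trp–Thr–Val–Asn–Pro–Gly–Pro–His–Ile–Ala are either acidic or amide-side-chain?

Acidic: D, E. Amide-side-chain: N, Q.
Acidic residues here: Asp8 (1).
Amide-side-chain residues here: Asn31 (1).
The two groups share no amino acid, so total = 1 + 1 = 2.

2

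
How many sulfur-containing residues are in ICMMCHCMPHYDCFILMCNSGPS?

Only Cys (C) and Met (M) have a sulfur atom in the side chain.
Matching residues: C2, M3, M4, C5, C7, M8, C13, M17, C18.

9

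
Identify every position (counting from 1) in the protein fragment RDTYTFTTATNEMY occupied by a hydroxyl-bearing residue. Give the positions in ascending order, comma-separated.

3, 4, 5, 7, 8, 10, 14

Serine (S), threonine (T), and tyrosine (Y) each carry a hydroxyl group on the side chain.
Matching residues: T3, Y4, T5, T7, T8, T10, Y14.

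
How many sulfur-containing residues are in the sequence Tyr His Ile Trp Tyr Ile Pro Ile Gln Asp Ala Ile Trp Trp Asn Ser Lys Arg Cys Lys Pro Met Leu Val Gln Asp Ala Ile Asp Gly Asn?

Cysteine (C, thiol) and methionine (M, thioether) are the two sulfur-containing amino acids.
Matching residues: Cys19, Met22.

2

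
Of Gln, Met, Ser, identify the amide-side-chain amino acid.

Gln

Asparagine (N) and glutamine (Q) have uncharged amide side chains.
Of the listed options, only Gln belongs to this group.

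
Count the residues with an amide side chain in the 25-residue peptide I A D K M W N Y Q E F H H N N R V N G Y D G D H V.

5

Only N (asparagine) and Q (glutamine) carry a side-chain carboxamide.
Matching residues: N7, Q9, N14, N15, N18.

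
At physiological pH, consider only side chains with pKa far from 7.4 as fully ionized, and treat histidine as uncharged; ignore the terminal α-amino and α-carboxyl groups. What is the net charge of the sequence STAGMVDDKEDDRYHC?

At pH ~7.4 the Lys and Arg side chains are protonated (+1), the Asp and Glu side chains are deprotonated (−1), and with His taken as neutral all other side chains carry no charge.
Positive (K, R): K9, R13 → +2.
Negative (D, E): D7, D8, E10, D11, D12 → −5.
Net charge = (+2) + (−5) = −3.

-3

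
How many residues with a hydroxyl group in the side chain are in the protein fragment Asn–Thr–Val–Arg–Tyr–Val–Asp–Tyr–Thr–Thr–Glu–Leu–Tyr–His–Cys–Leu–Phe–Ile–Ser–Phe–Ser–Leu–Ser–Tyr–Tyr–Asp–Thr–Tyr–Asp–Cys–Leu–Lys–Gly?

13

The –OH-bearing residues are Ser, Thr (aliphatic alcohols), and Tyr (phenol).
Matching residues: Thr2, Tyr5, Tyr8, Thr9, Thr10, Tyr13, Ser19, Ser21, Ser23, Tyr24, Tyr25, Thr27, Tyr28.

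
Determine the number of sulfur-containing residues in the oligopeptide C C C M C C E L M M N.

The sulfur-bearing residues are cysteine (–SH) and methionine (–S–CH₃).
Matching residues: C1, C2, C3, M4, C5, C6, M9, M10.

8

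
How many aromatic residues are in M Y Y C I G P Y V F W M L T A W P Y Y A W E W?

F, W, and Y each carry an aromatic ring on the side chain.
Matching residues: Y2, Y3, Y8, F10, W11, W16, Y18, Y19, W21, W23.

10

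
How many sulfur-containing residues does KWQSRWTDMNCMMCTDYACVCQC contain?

8

The sulfur-bearing residues are cysteine (–SH) and methionine (–S–CH₃).
Matching residues: M9, C11, M12, M13, C14, C19, C21, C23.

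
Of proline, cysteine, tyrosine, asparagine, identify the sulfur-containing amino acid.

cysteine

Cysteine (C, thiol) and methionine (M, thioether) are the two sulfur-containing amino acids.
Of the listed options, only cysteine belongs to this group.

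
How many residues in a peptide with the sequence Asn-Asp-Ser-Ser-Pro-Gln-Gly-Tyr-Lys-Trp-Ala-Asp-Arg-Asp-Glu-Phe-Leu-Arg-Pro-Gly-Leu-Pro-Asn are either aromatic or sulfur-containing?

3

Aromatic: F, W, Y. Sulfur-containing: C, M.
Aromatic residues here: Tyr8, Trp10, Phe16 (3).
Sulfur-containing residues here: none (0).
The two groups share no amino acid, so total = 3 + 0 = 3.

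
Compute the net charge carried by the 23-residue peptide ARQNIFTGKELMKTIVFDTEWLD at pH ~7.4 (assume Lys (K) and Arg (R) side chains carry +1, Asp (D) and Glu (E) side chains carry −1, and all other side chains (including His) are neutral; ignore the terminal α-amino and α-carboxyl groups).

Positive (K, R): R2, K9, K13 → +3.
Negative (D, E): E10, D18, E20, D23 → −4.
Net charge = (+3) + (−4) = −1.

-1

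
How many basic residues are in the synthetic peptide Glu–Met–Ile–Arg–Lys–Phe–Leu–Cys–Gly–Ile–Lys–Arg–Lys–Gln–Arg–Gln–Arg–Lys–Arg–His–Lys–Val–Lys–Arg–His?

Lysine (K), arginine (R), and histidine (H) have basic, nitrogen-containing side chains.
Matching residues: Arg4, Lys5, Lys11, Arg12, Lys13, Arg15, Arg17, Lys18, Arg19, His20, Lys21, Lys23, Arg24, His25.

14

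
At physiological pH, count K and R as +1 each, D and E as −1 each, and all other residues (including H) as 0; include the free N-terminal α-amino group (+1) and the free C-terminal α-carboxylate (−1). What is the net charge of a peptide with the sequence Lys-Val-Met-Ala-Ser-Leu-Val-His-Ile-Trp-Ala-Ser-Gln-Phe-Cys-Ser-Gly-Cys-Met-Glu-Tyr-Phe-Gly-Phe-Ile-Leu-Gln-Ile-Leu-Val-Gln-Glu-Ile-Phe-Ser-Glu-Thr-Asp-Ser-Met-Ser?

-3

Positive (K, R): Lys1 → +1.
Negative (D, E): Glu20, Glu32, Glu36, Asp38 → −4.
The N-terminus (+1) and C-terminus (−1) cancel.
Net charge = (+1) + (−4) = −3.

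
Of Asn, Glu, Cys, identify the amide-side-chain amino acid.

The amide-side-chain residues are Asn (N) and Gln (Q).
Of the listed options, only Asn belongs to this group.

Asn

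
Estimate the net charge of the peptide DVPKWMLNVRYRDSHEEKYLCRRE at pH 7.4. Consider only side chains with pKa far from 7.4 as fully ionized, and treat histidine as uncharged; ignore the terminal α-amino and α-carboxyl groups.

+1

At pH ~7.4 the Lys and Arg side chains are protonated (+1), the Asp and Glu side chains are deprotonated (−1), and with His taken as neutral all other side chains carry no charge.
Positive (K, R): K4, R10, R12, K18, R22, R23 → +6.
Negative (D, E): D1, D13, E16, E17, E24 → −5.
Net charge = (+6) + (−5) = +1.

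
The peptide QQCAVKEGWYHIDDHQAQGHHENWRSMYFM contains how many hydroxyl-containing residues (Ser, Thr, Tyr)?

Matching residues: Y10, S26, Y28.

3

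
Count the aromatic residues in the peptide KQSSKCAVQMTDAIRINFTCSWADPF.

3

The aromatic amino acids are Phe (F, benzyl), Trp (W, indole), and Tyr (Y, phenol).
Matching residues: F18, W22, F26.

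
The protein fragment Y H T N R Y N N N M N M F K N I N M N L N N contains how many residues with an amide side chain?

10

Only N (asparagine) and Q (glutamine) carry a side-chain carboxamide.
Matching residues: N4, N7, N8, N9, N11, N15, N17, N19, N21, N22.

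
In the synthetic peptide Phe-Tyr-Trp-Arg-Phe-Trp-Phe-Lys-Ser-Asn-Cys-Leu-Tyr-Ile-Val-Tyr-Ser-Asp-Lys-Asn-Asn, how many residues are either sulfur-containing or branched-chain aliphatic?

Sulfur-containing: C, M. Branched-chain aliphatic: I, L, V.
Sulfur-containing residues here: Cys11 (1).
Branched-chain aliphatic residues here: Leu12, Ile14, Val15 (3).
The two groups share no amino acid, so total = 1 + 3 = 4.

4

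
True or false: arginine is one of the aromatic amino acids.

The aromatic amino acids are Phe (F, benzyl), Trp (W, indole), and Tyr (Y, phenol).
Arginine is not in this group.

False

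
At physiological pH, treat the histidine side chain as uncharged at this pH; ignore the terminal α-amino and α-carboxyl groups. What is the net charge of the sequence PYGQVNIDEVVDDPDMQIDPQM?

-6

Near pH 7.4, K and R contribute +1 each, D and E contribute −1 each, and every other side chain (His included, as stated) is uncharged.
Positive (K, R): none → +0.
Negative (D, E): D8, E9, D12, D13, D15, D19 → −6.
Net charge = (+0) + (−6) = −6.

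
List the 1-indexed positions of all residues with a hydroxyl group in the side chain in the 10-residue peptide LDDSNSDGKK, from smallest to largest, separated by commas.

4, 6

The –OH-bearing residues are Ser, Thr (aliphatic alcohols), and Tyr (phenol).
Matching residues: S4, S6.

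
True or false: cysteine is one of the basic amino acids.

False

The basic amino acids are Lys (K), Arg (R), and His (H).
Cysteine is not in this group.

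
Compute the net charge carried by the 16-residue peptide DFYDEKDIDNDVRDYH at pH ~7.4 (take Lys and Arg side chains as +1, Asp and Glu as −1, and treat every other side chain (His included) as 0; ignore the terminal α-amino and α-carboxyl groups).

-5

Positive (K, R): K6, R13 → +2.
Negative (D, E): D1, D4, E5, D7, D9, D11, D14 → −7.
Net charge = (+2) + (−7) = −5.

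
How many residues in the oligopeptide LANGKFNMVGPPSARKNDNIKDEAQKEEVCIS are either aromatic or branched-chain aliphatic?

Aromatic: F, W, Y. Branched-chain aliphatic: I, L, V.
Aromatic residues here: F6 (1).
Branched-chain aliphatic residues here: L1, V9, I20, V29, I31 (5).
The two groups share no amino acid, so total = 1 + 5 = 6.

6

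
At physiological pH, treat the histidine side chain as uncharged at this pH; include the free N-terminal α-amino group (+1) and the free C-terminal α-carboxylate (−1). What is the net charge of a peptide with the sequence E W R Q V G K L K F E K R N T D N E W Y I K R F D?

+2

The side chains ionized at physiological pH are Lys/Arg (+1) and Asp/Glu (−1); with His treated as neutral, nothing else contributes.
Positive (K, R): R3, K7, K9, K12, R13, K22, R23 → +7.
Negative (D, E): E1, E11, D16, E18, D25 → −5.
The N-terminus (+1) and C-terminus (−1) cancel.
Net charge = (+7) + (−5) = +2.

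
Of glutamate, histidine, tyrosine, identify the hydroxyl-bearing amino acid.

The –OH-bearing residues are Ser, Thr (aliphatic alcohols), and Tyr (phenol).
Of the listed options, only tyrosine belongs to this group.

tyrosine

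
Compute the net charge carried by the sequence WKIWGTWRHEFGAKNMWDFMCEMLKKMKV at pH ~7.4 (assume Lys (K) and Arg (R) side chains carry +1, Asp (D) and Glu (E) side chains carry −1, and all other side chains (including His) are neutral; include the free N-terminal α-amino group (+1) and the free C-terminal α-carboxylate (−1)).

+3

Positive (K, R): K2, R8, K14, K25, K26, K28 → +6.
Negative (D, E): E10, D18, E22 → −3.
The N-terminus (+1) and C-terminus (−1) cancel.
Net charge = (+6) + (−3) = +3.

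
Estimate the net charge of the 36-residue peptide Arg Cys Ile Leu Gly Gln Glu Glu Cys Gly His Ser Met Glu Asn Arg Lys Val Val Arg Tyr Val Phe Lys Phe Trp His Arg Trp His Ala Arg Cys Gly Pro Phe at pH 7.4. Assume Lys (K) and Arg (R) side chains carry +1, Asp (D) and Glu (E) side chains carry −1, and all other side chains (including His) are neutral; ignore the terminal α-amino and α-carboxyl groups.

+4

Positive (K, R): Arg1, Arg16, Lys17, Arg20, Lys24, Arg28, Arg32 → +7.
Negative (D, E): Glu7, Glu8, Glu14 → −3.
Net charge = (+7) + (−3) = +4.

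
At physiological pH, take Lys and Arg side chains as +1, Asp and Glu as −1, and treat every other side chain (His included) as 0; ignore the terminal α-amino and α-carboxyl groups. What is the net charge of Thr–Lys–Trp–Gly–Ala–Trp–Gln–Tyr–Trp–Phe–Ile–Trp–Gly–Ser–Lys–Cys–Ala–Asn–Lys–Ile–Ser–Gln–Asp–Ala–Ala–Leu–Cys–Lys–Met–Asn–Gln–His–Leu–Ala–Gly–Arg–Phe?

Positive (K, R): Lys2, Lys15, Lys19, Lys28, Arg36 → +5.
Negative (D, E): Asp23 → −1.
Net charge = (+5) + (−1) = +4.

+4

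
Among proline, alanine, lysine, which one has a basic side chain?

lysine

The basic amino acids are Lys (K), Arg (R), and His (H).
Of the listed options, only lysine belongs to this group.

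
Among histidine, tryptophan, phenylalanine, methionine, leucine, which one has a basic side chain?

The basic amino acids are Lys (K), Arg (R), and His (H).
Of the listed options, only histidine belongs to this group.

histidine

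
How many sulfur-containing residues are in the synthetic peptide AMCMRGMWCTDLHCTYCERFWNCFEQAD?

8

Only Cys (C) and Met (M) have a sulfur atom in the side chain.
Matching residues: M2, C3, M4, M7, C9, C14, C17, C23.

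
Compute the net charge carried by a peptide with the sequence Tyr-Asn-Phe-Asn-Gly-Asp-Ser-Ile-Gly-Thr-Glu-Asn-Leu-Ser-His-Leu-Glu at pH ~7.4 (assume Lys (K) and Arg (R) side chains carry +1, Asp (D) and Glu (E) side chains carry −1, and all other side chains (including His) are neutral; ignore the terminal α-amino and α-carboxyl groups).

-3

Positive (K, R): none → +0.
Negative (D, E): Asp6, Glu11, Glu17 → −3.
Net charge = (+0) + (−3) = −3.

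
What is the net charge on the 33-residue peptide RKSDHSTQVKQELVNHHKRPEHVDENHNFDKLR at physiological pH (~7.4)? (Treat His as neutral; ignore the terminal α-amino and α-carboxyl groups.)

Near pH 7.4, K and R contribute +1 each, D and E contribute −1 each, and every other side chain (His included, as stated) is uncharged.
Positive (K, R): R1, K2, K10, K18, R19, K31, R33 → +7.
Negative (D, E): D4, E12, E21, D24, E25, D30 → −6.
Net charge = (+7) + (−6) = +1.

+1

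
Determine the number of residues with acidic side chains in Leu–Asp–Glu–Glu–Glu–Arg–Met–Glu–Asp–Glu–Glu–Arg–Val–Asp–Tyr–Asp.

10

Only D (aspartate) and E (glutamate) carry a side-chain carboxylic acid.
Matching residues: Asp2, Glu3, Glu4, Glu5, Glu8, Asp9, Glu10, Glu11, Asp14, Asp16.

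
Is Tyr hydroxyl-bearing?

Yes

The –OH-bearing residues are Ser, Thr (aliphatic alcohols), and Tyr (phenol).
Tyrosine is in this group.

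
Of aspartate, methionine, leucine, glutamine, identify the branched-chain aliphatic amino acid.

The BCAAs are Val, Leu, and Ile — aliphatic side chains with a branch point.
Of the listed options, only leucine belongs to this group.

leucine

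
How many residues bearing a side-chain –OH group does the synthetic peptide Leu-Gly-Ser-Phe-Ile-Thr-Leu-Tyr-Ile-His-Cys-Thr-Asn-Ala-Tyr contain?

S, T, and Y are the three residues with a side-chain hydroxyl.
Matching residues: Ser3, Thr6, Tyr8, Thr12, Tyr15.

5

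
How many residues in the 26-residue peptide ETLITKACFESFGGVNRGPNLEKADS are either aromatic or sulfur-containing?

3

Aromatic: F, W, Y. Sulfur-containing: C, M.
Aromatic residues here: F9, F12 (2).
Sulfur-containing residues here: C8 (1).
The two groups share no amino acid, so total = 2 + 1 = 3.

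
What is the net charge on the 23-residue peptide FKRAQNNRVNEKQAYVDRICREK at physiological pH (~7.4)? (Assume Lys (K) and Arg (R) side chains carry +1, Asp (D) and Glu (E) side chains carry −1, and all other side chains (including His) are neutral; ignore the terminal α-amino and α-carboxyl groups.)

+4

Positive (K, R): K2, R3, R8, K12, R18, R21, K23 → +7.
Negative (D, E): E11, D17, E22 → −3.
Net charge = (+7) + (−3) = +4.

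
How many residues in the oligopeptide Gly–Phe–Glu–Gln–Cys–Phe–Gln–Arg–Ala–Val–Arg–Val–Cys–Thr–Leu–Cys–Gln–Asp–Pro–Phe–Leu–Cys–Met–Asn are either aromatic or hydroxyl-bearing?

Aromatic: F, W, Y. Hydroxyl-bearing: S, T, Y.
Aromatic residues here: Phe2, Phe6, Phe20 (3).
Hydroxyl-bearing residues here: Thr14 (1).
(Y belongs to both groups, but none appear in this sequence.) Total = 3 + 1 = 4.

4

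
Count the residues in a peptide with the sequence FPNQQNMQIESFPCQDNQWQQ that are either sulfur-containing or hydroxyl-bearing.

Sulfur-containing: C, M. Hydroxyl-bearing: S, T, Y.
Sulfur-containing residues here: M7, C14 (2).
Hydroxyl-bearing residues here: S11 (1).
The two groups share no amino acid, so total = 2 + 1 = 3.

3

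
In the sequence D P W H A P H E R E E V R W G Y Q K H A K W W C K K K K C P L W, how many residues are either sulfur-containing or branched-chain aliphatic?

Sulfur-containing: C, M. Branched-chain aliphatic: I, L, V.
Sulfur-containing residues here: C24, C29 (2).
Branched-chain aliphatic residues here: V12, L31 (2).
The two groups share no amino acid, so total = 2 + 2 = 4.

4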